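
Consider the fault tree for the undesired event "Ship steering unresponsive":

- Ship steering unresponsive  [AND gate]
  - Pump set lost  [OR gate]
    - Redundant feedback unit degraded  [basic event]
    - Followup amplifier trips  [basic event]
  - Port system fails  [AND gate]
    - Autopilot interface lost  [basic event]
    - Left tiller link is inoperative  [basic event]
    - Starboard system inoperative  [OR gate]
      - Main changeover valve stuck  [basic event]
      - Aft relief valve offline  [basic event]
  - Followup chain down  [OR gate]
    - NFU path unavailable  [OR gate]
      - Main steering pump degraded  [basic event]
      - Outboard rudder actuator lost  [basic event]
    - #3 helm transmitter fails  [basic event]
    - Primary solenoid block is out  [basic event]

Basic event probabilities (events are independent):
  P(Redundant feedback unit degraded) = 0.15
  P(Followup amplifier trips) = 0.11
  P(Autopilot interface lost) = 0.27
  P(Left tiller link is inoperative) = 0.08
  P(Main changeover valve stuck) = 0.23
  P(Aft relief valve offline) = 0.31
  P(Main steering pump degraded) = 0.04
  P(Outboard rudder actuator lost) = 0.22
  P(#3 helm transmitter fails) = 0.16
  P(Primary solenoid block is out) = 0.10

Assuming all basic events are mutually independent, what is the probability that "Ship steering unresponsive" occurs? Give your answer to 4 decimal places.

0.0011

P(Pump set lost) [OR] = 1 − (1−0.15) × (1−0.11) = 0.243500
P(Starboard system inoperative) [OR] = 1 − (1−0.23) × (1−0.31) = 0.468700
P(Port system fails) [AND] = 0.27 × 0.08 × 0.468700 = 0.010124
P(NFU path unavailable) [OR] = 1 − (1−0.04) × (1−0.22) = 0.251200
P(Followup chain down) [OR] = 1 − (1−0.251200) × (1−0.16) × (1−0.10) = 0.433907
P(Ship steering unresponsive) [AND] = 0.243500 × 0.010124 × 0.433907 = 0.001070
Rounded to 4 decimal places: P(Ship steering unresponsive) ≈ 0.0011.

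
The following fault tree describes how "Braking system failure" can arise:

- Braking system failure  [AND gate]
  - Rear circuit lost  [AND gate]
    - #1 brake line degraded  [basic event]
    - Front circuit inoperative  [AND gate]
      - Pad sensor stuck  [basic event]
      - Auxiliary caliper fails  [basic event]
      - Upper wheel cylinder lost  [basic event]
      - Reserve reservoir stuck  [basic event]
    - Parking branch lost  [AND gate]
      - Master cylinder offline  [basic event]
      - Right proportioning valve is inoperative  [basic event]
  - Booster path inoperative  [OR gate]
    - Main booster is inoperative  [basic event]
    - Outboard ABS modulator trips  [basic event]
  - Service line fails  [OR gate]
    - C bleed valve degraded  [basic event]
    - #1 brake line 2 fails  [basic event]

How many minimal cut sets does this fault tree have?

Front circuit inoperative [AND]: one cut set from each child combined → 1 × 1 × 1 × 1 = 1 cut set(s).
Parking branch lost [AND]: one cut set from each child combined → 1 × 1 = 1 cut set(s).
Rear circuit lost [AND]: one cut set from each child combined → 1 × 1 × 1 = 1 cut set(s).
Booster path inoperative [OR]: union of children's cut sets → 2 cut set(s).
Service line fails [OR]: union of children's cut sets → 2 cut set(s).
Braking system failure [AND]: one cut set from each child combined → 1 × 2 × 2 = 4 cut set(s).
Minimal cut sets: {#1 brake line degraded, Auxiliary caliper fails, C bleed valve degraded, Main booster is inoperative, Master cylinder offline, Pad sensor stuck, Reserve reservoir stuck, Right proportioning valve is inoperative, Upper wheel cylinder lost}; {#1 brake line 2 fails, #1 brake line degraded, Auxiliary caliper fails, Main booster is inoperative, Master cylinder offline, Pad sensor stuck, Reserve reservoir stuck, Right proportioning valve is inoperative, Upper wheel cylinder lost}; {#1 brake line degraded, Auxiliary caliper fails, C bleed valve degraded, Master cylinder offline, Outboard ABS modulator trips, Pad sensor stuck, Reserve reservoir stuck, Right proportioning valve is inoperative, Upper wheel cylinder lost}; {#1 brake line 2 fails, #1 brake line degraded, Auxiliary caliper fails, Master cylinder offline, Outboard ABS modulator trips, Pad sensor stuck, Reserve reservoir stuck, Right proportioning valve is inoperative, Upper wheel cylinder lost}.

4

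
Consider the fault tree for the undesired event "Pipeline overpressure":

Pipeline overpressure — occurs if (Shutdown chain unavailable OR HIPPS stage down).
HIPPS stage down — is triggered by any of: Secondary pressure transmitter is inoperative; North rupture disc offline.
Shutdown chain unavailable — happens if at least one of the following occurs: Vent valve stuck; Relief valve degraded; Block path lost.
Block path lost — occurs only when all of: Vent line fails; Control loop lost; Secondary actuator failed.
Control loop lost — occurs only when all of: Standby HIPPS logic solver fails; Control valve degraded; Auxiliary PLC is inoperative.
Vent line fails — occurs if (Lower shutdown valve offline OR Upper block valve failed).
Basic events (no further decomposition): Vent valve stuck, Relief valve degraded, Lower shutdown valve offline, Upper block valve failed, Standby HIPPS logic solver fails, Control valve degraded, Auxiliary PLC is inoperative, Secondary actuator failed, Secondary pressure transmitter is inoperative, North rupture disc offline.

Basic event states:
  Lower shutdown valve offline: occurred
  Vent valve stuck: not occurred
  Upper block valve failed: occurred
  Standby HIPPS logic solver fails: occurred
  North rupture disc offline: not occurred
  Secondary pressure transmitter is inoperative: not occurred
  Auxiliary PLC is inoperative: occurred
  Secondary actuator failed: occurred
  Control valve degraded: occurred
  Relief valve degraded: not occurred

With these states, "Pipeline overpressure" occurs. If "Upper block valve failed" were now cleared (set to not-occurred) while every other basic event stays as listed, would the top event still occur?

Yes

Counterfactual: set "Upper block valve failed" to not occurred.
Vent line fails [OR]: Lower shutdown valve offline=occurs, Upper block valve failed=not → at least one input occurs → occurs.
Control loop lost [AND]: Standby HIPPS logic solver fails=occurs, Control valve degraded=occurs, Auxiliary PLC is inoperative=occurs → all inputs occur → occurs.
Block path lost [AND]: Vent line fails=occurs, Control loop lost=occurs, Secondary actuator failed=occurs → all inputs occur → occurs.
Shutdown chain unavailable [OR]: Vent valve stuck=not, Relief valve degraded=not, Block path lost=occurs → at least one input occurs → occurs.
HIPPS stage down [OR]: Secondary pressure transmitter is inoperative=not, North rupture disc offline=not → no input occurs → does not occur.
Pipeline overpressure [OR]: Shutdown chain unavailable=occurs, HIPPS stage down=not → at least one input occurs → occurs.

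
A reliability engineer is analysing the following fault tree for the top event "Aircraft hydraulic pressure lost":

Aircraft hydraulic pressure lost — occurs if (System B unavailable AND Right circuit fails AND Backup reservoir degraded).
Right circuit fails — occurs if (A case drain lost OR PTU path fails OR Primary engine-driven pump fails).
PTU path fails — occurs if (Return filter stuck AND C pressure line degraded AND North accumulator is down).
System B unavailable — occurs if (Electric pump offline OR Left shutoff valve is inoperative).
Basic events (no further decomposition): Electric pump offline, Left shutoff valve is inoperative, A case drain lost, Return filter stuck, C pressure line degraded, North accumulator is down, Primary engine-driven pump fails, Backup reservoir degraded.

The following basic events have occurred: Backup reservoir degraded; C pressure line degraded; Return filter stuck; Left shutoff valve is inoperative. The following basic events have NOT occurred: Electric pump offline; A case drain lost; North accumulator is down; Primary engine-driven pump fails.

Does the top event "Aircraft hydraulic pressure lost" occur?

System B unavailable [OR]: Electric pump offline=not, Left shutoff valve is inoperative=occurs → at least one input occurs → occurs.
PTU path fails [AND]: Return filter stuck=occurs, C pressure line degraded=occurs, North accumulator is down=not → not all inputs occur → does not occur.
Right circuit fails [OR]: A case drain lost=not, PTU path fails=not, Primary engine-driven pump fails=not → no input occurs → does not occur.
Aircraft hydraulic pressure lost [AND]: System B unavailable=occurs, Right circuit fails=not, Backup reservoir degraded=occurs → not all inputs occur → does not occur.

No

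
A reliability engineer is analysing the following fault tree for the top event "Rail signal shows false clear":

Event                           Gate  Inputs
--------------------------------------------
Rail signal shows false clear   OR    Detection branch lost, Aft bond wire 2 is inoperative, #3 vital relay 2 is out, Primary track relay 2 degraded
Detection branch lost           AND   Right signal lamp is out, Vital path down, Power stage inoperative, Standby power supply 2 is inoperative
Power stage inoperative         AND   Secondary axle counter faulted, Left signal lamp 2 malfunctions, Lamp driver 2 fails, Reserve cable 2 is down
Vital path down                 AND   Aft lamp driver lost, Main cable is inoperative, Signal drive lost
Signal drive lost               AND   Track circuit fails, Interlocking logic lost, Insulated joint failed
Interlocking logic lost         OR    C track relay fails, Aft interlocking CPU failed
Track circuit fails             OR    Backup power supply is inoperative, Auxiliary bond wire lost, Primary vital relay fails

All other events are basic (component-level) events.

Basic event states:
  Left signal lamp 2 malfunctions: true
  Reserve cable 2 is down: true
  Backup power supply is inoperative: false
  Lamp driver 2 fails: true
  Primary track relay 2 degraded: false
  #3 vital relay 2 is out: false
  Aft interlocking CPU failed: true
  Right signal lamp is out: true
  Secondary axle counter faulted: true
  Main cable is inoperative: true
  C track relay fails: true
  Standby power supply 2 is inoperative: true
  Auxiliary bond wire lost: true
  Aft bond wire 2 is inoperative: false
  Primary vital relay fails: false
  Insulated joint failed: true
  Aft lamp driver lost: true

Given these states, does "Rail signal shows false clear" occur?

Yes

Track circuit fails [OR]: Backup power supply is inoperative=not, Auxiliary bond wire lost=occurs, Primary vital relay fails=not → at least one input occurs → occurs.
Interlocking logic lost [OR]: C track relay fails=occurs, Aft interlocking CPU failed=occurs → at least one input occurs → occurs.
Signal drive lost [AND]: Track circuit fails=occurs, Interlocking logic lost=occurs, Insulated joint failed=occurs → all inputs occur → occurs.
Vital path down [AND]: Aft lamp driver lost=occurs, Main cable is inoperative=occurs, Signal drive lost=occurs → all inputs occur → occurs.
Power stage inoperative [AND]: Secondary axle counter faulted=occurs, Left signal lamp 2 malfunctions=occurs, Lamp driver 2 fails=occurs, Reserve cable 2 is down=occurs → all inputs occur → occurs.
Detection branch lost [AND]: Right signal lamp is out=occurs, Vital path down=occurs, Power stage inoperative=occurs, Standby power supply 2 is inoperative=occurs → all inputs occur → occurs.
Rail signal shows false clear [OR]: Detection branch lost=occurs, Aft bond wire 2 is inoperative=not, #3 vital relay 2 is out=not, Primary track relay 2 degraded=not → at least one input occurs → occurs.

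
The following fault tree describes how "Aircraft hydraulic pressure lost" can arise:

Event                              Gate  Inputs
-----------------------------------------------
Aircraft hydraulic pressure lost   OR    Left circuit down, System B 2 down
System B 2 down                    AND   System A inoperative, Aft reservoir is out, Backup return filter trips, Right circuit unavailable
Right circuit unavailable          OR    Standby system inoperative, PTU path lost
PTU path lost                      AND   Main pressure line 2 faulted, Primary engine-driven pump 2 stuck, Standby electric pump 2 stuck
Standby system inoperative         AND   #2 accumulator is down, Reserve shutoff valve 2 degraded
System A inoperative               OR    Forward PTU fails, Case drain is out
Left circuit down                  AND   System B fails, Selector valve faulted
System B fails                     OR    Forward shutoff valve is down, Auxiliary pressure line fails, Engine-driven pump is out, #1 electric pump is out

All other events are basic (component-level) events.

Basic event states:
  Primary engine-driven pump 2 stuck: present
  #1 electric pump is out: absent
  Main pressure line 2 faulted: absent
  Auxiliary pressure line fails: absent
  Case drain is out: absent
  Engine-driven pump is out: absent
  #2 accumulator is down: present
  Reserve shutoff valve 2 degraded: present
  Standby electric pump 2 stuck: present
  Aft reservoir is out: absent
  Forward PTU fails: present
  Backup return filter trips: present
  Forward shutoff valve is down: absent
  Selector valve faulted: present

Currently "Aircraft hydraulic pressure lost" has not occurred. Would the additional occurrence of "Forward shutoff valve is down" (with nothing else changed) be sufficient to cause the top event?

Yes

Counterfactual: set "Forward shutoff valve is down" to occurred.
System B fails [OR]: Forward shutoff valve is down=occurs, Auxiliary pressure line fails=not, Engine-driven pump is out=not, #1 electric pump is out=not → at least one input occurs → occurs.
Left circuit down [AND]: System B fails=occurs, Selector valve faulted=occurs → all inputs occur → occurs.
System A inoperative [OR]: Forward PTU fails=occurs, Case drain is out=not → at least one input occurs → occurs.
Standby system inoperative [AND]: #2 accumulator is down=occurs, Reserve shutoff valve 2 degraded=occurs → all inputs occur → occurs.
PTU path lost [AND]: Main pressure line 2 faulted=not, Primary engine-driven pump 2 stuck=occurs, Standby electric pump 2 stuck=occurs → not all inputs occur → does not occur.
Right circuit unavailable [OR]: Standby system inoperative=occurs, PTU path lost=not → at least one input occurs → occurs.
System B 2 down [AND]: System A inoperative=occurs, Aft reservoir is out=not, Backup return filter trips=occurs, Right circuit unavailable=occurs → not all inputs occur → does not occur.
Aircraft hydraulic pressure lost [OR]: Left circuit down=occurs, System B 2 down=not → at least one input occurs → occurs.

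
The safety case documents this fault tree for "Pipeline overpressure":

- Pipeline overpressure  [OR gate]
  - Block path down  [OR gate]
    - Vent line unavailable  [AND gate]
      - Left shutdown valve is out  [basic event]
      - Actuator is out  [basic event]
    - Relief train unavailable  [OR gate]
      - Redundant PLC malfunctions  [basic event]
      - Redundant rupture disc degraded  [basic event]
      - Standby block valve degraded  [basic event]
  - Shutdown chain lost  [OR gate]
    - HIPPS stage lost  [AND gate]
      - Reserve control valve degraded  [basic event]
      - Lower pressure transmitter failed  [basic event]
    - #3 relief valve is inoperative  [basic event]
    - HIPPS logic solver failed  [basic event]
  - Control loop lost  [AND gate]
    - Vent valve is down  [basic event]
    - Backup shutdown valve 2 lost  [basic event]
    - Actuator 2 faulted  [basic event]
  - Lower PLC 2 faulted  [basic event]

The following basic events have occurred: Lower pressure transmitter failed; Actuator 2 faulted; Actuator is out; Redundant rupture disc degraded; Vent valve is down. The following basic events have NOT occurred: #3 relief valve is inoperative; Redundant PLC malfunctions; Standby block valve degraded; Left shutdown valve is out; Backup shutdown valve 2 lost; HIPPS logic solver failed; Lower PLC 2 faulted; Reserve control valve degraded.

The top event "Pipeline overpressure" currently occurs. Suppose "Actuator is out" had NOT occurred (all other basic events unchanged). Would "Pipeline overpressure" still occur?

Counterfactual: set "Actuator is out" to not occurred.
Vent line unavailable [AND]: Left shutdown valve is out=not, Actuator is out=not → not all inputs occur → does not occur.
Relief train unavailable [OR]: Redundant PLC malfunctions=not, Redundant rupture disc degraded=occurs, Standby block valve degraded=not → at least one input occurs → occurs.
Block path down [OR]: Vent line unavailable=not, Relief train unavailable=occurs → at least one input occurs → occurs.
HIPPS stage lost [AND]: Reserve control valve degraded=not, Lower pressure transmitter failed=occurs → not all inputs occur → does not occur.
Shutdown chain lost [OR]: HIPPS stage lost=not, #3 relief valve is inoperative=not, HIPPS logic solver failed=not → no input occurs → does not occur.
Control loop lost [AND]: Vent valve is down=occurs, Backup shutdown valve 2 lost=not, Actuator 2 faulted=occurs → not all inputs occur → does not occur.
Pipeline overpressure [OR]: Block path down=occurs, Shutdown chain lost=not, Control loop lost=not, Lower PLC 2 faulted=not → at least one input occurs → occurs.

Yes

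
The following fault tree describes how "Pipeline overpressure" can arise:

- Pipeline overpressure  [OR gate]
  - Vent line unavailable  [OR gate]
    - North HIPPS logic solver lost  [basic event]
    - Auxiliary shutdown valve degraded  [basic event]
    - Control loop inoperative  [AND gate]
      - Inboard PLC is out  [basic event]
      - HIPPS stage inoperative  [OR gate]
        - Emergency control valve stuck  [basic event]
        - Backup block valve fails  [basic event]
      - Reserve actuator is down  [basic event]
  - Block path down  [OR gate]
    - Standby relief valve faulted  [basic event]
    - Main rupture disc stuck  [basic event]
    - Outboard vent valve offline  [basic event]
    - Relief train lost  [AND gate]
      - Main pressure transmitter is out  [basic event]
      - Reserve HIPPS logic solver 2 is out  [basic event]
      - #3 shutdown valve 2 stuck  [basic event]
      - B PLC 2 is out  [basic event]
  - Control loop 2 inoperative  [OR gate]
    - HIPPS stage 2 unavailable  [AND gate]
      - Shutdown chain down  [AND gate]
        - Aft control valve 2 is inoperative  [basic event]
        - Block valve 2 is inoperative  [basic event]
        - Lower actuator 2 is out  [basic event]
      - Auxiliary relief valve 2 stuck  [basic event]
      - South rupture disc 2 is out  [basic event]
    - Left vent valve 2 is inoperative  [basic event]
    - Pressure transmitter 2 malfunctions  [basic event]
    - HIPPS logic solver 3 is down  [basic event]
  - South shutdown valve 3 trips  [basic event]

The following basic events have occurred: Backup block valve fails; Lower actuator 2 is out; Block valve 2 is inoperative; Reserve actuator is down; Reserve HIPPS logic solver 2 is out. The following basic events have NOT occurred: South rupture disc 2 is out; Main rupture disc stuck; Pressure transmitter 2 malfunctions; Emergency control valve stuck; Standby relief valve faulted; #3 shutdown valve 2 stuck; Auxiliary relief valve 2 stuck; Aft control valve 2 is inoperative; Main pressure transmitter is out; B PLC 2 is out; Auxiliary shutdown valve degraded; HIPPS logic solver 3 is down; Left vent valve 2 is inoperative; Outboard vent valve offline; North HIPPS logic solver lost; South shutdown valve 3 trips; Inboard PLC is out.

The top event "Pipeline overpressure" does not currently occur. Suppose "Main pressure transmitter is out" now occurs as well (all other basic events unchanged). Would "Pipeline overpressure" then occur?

Counterfactual: set "Main pressure transmitter is out" to occurred.
HIPPS stage inoperative [OR]: Emergency control valve stuck=not, Backup block valve fails=occurs → at least one input occurs → occurs.
Control loop inoperative [AND]: Inboard PLC is out=not, HIPPS stage inoperative=occurs, Reserve actuator is down=occurs → not all inputs occur → does not occur.
Vent line unavailable [OR]: North HIPPS logic solver lost=not, Auxiliary shutdown valve degraded=not, Control loop inoperative=not → no input occurs → does not occur.
Relief train lost [AND]: Main pressure transmitter is out=occurs, Reserve HIPPS logic solver 2 is out=occurs, #3 shutdown valve 2 stuck=not, B PLC 2 is out=not → not all inputs occur → does not occur.
Block path down [OR]: Standby relief valve faulted=not, Main rupture disc stuck=not, Outboard vent valve offline=not, Relief train lost=not → no input occurs → does not occur.
Shutdown chain down [AND]: Aft control valve 2 is inoperative=not, Block valve 2 is inoperative=occurs, Lower actuator 2 is out=occurs → not all inputs occur → does not occur.
HIPPS stage 2 unavailable [AND]: Shutdown chain down=not, Auxiliary relief valve 2 stuck=not, South rupture disc 2 is out=not → not all inputs occur → does not occur.
Control loop 2 inoperative [OR]: HIPPS stage 2 unavailable=not, Left vent valve 2 is inoperative=not, Pressure transmitter 2 malfunctions=not, HIPPS logic solver 3 is down=not → no input occurs → does not occur.
Pipeline overpressure [OR]: Vent line unavailable=not, Block path down=not, Control loop 2 inoperative=not, South shutdown valve 3 trips=not → no input occurs → does not occur.

No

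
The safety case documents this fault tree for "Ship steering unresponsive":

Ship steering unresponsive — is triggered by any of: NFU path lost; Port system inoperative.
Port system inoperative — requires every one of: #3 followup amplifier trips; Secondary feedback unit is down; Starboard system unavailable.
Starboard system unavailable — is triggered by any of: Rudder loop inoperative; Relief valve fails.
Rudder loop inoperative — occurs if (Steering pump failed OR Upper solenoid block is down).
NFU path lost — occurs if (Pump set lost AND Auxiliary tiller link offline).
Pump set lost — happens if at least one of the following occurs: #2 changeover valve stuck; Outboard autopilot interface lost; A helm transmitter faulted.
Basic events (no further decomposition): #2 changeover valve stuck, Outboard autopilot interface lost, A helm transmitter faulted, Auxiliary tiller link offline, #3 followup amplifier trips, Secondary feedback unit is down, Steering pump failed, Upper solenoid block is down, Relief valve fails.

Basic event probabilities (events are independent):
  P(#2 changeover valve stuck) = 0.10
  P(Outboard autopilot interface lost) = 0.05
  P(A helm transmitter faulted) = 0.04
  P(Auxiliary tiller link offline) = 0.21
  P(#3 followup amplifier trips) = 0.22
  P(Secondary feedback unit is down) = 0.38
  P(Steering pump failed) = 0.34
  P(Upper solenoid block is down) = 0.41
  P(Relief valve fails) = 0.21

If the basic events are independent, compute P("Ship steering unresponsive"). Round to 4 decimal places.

P(Pump set lost) [OR] = 1 − (1−0.10) × (1−0.05) × (1−0.04) = 0.179200
P(NFU path lost) [AND] = 0.179200 × 0.21 = 0.037632
P(Rudder loop inoperative) [OR] = 1 − (1−0.34) × (1−0.41) = 0.610600
P(Starboard system unavailable) [OR] = 1 − (1−0.610600) × (1−0.21) = 0.692374
P(Port system inoperative) [AND] = 0.22 × 0.38 × 0.692374 = 0.057882
P(Ship steering unresponsive) [OR] = 1 − (1−0.037632) × (1−0.057882) = 0.093336
Rounded to 4 decimal places: P(Ship steering unresponsive) ≈ 0.0933.

0.0933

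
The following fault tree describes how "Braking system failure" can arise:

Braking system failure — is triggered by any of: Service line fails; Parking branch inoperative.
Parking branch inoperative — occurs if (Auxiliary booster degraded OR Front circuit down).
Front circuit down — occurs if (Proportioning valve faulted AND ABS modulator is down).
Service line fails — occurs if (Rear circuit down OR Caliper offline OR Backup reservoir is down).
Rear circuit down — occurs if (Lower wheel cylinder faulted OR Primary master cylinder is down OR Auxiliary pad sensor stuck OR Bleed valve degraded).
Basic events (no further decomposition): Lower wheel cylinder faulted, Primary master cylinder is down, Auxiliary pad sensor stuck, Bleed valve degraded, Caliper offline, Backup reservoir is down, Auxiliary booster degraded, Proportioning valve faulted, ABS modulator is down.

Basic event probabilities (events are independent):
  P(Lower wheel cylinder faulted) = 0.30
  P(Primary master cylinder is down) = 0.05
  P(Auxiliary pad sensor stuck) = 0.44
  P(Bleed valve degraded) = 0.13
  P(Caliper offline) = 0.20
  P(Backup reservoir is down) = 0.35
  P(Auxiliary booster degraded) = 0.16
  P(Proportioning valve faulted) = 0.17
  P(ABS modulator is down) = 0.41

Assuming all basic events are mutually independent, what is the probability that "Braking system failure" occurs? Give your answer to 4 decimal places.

P(Rear circuit down) [OR] = 1 − (1−0.30) × (1−0.05) × (1−0.44) × (1−0.13) = 0.676012
P(Service line fails) [OR] = 1 − (1−0.676012) × (1−0.20) × (1−0.35) = 0.831526
P(Front circuit down) [AND] = 0.17 × 0.41 = 0.069700
P(Parking branch inoperative) [OR] = 1 − (1−0.16) × (1−0.069700) = 0.218548
P(Braking system failure) [OR] = 1 − (1−0.831526) × (1−0.218548) = 0.868346
Rounded to 4 decimal places: P(Braking system failure) ≈ 0.8683.

0.8683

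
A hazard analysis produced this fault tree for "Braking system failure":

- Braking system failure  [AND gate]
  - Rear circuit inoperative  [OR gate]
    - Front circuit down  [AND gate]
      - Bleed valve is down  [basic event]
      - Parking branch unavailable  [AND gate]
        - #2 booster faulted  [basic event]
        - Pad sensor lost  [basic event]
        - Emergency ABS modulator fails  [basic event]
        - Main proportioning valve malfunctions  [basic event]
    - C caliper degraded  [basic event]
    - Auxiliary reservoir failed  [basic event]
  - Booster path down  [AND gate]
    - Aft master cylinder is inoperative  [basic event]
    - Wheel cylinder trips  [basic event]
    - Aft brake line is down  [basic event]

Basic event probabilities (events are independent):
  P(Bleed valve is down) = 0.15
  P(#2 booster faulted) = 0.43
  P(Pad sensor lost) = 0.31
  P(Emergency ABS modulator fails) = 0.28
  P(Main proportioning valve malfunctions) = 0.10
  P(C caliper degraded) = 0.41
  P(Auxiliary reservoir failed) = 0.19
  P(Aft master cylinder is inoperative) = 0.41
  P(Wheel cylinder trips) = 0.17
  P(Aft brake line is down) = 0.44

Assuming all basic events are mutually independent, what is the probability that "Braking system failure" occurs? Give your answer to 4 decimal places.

P(Parking branch unavailable) [AND] = 0.43 × 0.31 × 0.28 × 0.10 = 0.003732
P(Front circuit down) [AND] = 0.15 × 0.003732 = 0.000560
P(Rear circuit inoperative) [OR] = 1 − (1−0.000560) × (1−0.41) × (1−0.19) = 0.522368
P(Booster path down) [AND] = 0.41 × 0.17 × 0.44 = 0.030668
P(Braking system failure) [AND] = 0.522368 × 0.030668 = 0.016020
Rounded to 4 decimal places: P(Braking system failure) ≈ 0.0160.

0.0160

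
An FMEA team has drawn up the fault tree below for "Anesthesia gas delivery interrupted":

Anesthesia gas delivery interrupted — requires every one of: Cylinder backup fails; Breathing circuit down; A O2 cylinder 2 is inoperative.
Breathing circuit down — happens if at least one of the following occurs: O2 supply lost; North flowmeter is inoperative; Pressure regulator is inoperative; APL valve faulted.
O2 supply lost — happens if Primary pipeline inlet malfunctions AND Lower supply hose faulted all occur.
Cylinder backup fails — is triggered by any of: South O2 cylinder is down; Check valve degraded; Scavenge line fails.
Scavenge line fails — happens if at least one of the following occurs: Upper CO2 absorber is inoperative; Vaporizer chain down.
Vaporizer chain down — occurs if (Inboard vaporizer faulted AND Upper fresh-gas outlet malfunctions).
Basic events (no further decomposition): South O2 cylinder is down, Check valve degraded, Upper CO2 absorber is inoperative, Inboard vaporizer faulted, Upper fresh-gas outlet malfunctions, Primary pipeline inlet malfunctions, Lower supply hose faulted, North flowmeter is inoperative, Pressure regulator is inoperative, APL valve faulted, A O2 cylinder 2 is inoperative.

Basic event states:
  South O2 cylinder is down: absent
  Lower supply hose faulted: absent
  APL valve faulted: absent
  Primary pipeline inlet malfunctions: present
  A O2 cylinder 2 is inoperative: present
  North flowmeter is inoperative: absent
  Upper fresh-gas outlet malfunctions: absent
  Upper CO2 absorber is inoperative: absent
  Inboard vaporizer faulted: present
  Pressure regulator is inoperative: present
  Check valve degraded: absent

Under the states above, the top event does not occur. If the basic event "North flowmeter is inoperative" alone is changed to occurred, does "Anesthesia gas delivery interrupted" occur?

No

Counterfactual: set "North flowmeter is inoperative" to occurred.
Vaporizer chain down [AND]: Inboard vaporizer faulted=occurs, Upper fresh-gas outlet malfunctions=not → not all inputs occur → does not occur.
Scavenge line fails [OR]: Upper CO2 absorber is inoperative=not, Vaporizer chain down=not → no input occurs → does not occur.
Cylinder backup fails [OR]: South O2 cylinder is down=not, Check valve degraded=not, Scavenge line fails=not → no input occurs → does not occur.
O2 supply lost [AND]: Primary pipeline inlet malfunctions=occurs, Lower supply hose faulted=not → not all inputs occur → does not occur.
Breathing circuit down [OR]: O2 supply lost=not, North flowmeter is inoperative=occurs, Pressure regulator is inoperative=occurs, APL valve faulted=not → at least one input occurs → occurs.
Anesthesia gas delivery interrupted [AND]: Cylinder backup fails=not, Breathing circuit down=occurs, A O2 cylinder 2 is inoperative=occurs → not all inputs occur → does not occur.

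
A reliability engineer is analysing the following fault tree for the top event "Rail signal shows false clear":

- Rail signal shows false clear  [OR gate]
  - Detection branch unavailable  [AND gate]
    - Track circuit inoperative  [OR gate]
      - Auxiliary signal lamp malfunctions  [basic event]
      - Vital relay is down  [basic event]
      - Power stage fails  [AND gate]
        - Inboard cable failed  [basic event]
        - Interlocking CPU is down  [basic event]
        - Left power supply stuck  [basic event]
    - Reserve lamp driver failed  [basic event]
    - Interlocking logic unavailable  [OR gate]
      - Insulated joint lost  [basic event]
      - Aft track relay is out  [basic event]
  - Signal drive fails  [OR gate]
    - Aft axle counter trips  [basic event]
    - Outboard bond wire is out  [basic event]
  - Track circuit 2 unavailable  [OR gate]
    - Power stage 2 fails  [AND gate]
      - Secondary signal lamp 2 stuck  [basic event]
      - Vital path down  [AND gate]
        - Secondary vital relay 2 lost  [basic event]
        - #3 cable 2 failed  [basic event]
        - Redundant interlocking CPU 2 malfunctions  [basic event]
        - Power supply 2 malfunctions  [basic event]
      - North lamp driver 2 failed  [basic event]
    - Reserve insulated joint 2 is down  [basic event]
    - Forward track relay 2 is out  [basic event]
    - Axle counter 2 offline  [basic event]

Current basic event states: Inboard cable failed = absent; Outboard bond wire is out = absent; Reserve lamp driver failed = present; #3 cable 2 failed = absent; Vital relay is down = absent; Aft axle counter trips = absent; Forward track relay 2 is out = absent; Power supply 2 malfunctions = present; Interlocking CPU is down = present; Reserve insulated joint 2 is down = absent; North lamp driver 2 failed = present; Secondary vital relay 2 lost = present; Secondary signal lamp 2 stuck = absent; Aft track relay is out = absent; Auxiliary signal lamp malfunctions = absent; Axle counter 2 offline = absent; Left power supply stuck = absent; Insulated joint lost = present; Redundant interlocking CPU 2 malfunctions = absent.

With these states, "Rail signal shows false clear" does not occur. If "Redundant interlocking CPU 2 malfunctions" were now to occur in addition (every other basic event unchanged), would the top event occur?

No

Counterfactual: set "Redundant interlocking CPU 2 malfunctions" to occurred.
Power stage fails [AND]: Inboard cable failed=not, Interlocking CPU is down=occurs, Left power supply stuck=not → not all inputs occur → does not occur.
Track circuit inoperative [OR]: Auxiliary signal lamp malfunctions=not, Vital relay is down=not, Power stage fails=not → no input occurs → does not occur.
Interlocking logic unavailable [OR]: Insulated joint lost=occurs, Aft track relay is out=not → at least one input occurs → occurs.
Detection branch unavailable [AND]: Track circuit inoperative=not, Reserve lamp driver failed=occurs, Interlocking logic unavailable=occurs → not all inputs occur → does not occur.
Signal drive fails [OR]: Aft axle counter trips=not, Outboard bond wire is out=not → no input occurs → does not occur.
Vital path down [AND]: Secondary vital relay 2 lost=occurs, #3 cable 2 failed=not, Redundant interlocking CPU 2 malfunctions=occurs, Power supply 2 malfunctions=occurs → not all inputs occur → does not occur.
Power stage 2 fails [AND]: Secondary signal lamp 2 stuck=not, Vital path down=not, North lamp driver 2 failed=occurs → not all inputs occur → does not occur.
Track circuit 2 unavailable [OR]: Power stage 2 fails=not, Reserve insulated joint 2 is down=not, Forward track relay 2 is out=not, Axle counter 2 offline=not → no input occurs → does not occur.
Rail signal shows false clear [OR]: Detection branch unavailable=not, Signal drive fails=not, Track circuit 2 unavailable=not → no input occurs → does not occur.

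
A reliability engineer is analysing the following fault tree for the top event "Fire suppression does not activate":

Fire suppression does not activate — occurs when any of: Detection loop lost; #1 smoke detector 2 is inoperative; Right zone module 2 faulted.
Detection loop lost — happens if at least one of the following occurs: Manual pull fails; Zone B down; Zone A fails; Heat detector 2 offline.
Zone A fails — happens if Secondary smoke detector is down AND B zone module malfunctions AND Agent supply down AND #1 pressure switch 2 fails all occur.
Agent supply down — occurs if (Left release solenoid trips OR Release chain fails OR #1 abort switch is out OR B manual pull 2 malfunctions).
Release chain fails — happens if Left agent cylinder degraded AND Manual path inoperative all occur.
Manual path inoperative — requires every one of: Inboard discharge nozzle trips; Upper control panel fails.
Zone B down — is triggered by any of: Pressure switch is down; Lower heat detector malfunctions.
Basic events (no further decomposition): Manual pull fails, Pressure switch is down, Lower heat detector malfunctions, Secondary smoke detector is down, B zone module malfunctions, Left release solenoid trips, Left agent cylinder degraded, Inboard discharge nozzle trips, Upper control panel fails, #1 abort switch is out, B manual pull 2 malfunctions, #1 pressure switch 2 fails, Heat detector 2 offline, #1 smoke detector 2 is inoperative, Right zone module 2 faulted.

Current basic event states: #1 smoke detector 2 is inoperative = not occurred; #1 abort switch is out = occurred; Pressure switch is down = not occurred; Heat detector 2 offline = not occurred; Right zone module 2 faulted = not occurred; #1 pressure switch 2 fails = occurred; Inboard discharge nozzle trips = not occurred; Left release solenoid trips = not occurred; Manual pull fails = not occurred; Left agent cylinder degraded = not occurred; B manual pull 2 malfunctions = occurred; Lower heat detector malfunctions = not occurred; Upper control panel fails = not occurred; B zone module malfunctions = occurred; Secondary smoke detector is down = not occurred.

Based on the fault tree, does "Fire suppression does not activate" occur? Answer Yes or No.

Zone B down [OR]: Pressure switch is down=not, Lower heat detector malfunctions=not → no input occurs → does not occur.
Manual path inoperative [AND]: Inboard discharge nozzle trips=not, Upper control panel fails=not → not all inputs occur → does not occur.
Release chain fails [AND]: Left agent cylinder degraded=not, Manual path inoperative=not → not all inputs occur → does not occur.
Agent supply down [OR]: Left release solenoid trips=not, Release chain fails=not, #1 abort switch is out=occurs, B manual pull 2 malfunctions=occurs → at least one input occurs → occurs.
Zone A fails [AND]: Secondary smoke detector is down=not, B zone module malfunctions=occurs, Agent supply down=occurs, #1 pressure switch 2 fails=occurs → not all inputs occur → does not occur.
Detection loop lost [OR]: Manual pull fails=not, Zone B down=not, Zone A fails=not, Heat detector 2 offline=not → no input occurs → does not occur.
Fire suppression does not activate [OR]: Detection loop lost=not, #1 smoke detector 2 is inoperative=not, Right zone module 2 faulted=not → no input occurs → does not occur.

No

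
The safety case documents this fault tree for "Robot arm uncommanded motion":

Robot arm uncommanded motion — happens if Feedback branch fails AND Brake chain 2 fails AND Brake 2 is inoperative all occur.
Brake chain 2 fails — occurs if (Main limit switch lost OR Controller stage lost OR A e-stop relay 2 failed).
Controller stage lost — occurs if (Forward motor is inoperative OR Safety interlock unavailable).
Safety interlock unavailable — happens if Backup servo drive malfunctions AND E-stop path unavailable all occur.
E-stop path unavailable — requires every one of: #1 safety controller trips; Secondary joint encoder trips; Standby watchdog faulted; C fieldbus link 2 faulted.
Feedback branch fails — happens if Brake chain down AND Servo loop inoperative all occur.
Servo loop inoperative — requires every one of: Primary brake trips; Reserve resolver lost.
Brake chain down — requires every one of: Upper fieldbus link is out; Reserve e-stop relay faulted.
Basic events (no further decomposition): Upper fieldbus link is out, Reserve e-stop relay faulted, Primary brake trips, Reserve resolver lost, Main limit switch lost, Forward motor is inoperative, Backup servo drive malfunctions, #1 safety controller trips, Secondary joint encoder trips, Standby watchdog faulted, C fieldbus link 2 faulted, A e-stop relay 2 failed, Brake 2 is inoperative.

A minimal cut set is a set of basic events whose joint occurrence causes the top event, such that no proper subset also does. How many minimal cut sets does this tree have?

Brake chain down [AND]: one cut set from each child combined → 1 × 1 = 1 cut set(s).
Servo loop inoperative [AND]: one cut set from each child combined → 1 × 1 = 1 cut set(s).
Feedback branch fails [AND]: one cut set from each child combined → 1 × 1 = 1 cut set(s).
E-stop path unavailable [AND]: one cut set from each child combined → 1 × 1 × 1 × 1 = 1 cut set(s).
Safety interlock unavailable [AND]: one cut set from each child combined → 1 × 1 = 1 cut set(s).
Controller stage lost [OR]: union of children's cut sets → 2 cut set(s).
Brake chain 2 fails [OR]: union of children's cut sets → 4 cut set(s).
Robot arm uncommanded motion [AND]: one cut set from each child combined → 1 × 4 × 1 = 4 cut set(s).
Minimal cut sets: {Brake 2 is inoperative, Main limit switch lost, Primary brake trips, Reserve e-stop relay faulted, Reserve resolver lost, Upper fieldbus link is out}; {Brake 2 is inoperative, Forward motor is inoperative, Primary brake trips, Reserve e-stop relay faulted, Reserve resolver lost, Upper fieldbus link is out}; {#1 safety controller trips, Backup servo drive malfunctions, Brake 2 is inoperative, C fieldbus link 2 faulted, Primary brake trips, Reserve e-stop relay faulted, Reserve resolver lost, Secondary joint encoder trips, Standby watchdog faulted, Upper fieldbus link is out}; {A e-stop relay 2 failed, Brake 2 is inoperative, Primary brake trips, Reserve e-stop relay faulted, Reserve resolver lost, Upper fieldbus link is out}.

4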